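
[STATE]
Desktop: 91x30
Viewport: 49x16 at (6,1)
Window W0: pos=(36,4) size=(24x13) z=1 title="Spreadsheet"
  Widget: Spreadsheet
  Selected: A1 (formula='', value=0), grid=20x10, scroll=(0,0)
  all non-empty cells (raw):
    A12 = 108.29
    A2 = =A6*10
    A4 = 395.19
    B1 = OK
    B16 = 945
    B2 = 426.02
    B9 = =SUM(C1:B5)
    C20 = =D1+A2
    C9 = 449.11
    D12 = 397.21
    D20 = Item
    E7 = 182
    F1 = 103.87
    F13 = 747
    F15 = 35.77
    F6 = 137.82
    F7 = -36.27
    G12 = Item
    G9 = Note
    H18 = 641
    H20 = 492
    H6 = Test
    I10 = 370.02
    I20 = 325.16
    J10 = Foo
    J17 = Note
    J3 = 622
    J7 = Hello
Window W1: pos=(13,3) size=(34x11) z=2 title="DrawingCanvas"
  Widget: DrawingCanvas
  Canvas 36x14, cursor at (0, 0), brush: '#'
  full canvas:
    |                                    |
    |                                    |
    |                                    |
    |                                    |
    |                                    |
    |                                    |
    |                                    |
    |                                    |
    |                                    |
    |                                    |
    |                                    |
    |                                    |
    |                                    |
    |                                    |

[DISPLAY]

                                                 
                                                 
       ┏━━━━━━━━━━━━━━━━━━━━━━━━━━━━━━━━┓        
       ┃ DrawingCanvas                  ┃━━━━━━━━
       ┠────────────────────────────────┨et      
       ┃+                               ┃────────
       ┃                                ┃        
       ┃                                ┃     B  
       ┃                                ┃--------
       ┃                                ┃0]OK    
       ┃                                ┃ 0  426.
       ┃                                ┃ 0      
       ┗━━━━━━━━━━━━━━━━━━━━━━━━━━━━━━━━┛19      
                              ┃  5        0      
                              ┃  6        0      
                              ┗━━━━━━━━━━━━━━━━━━


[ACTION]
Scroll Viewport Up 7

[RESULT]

                                                 
                                                 
                                                 
       ┏━━━━━━━━━━━━━━━━━━━━━━━━━━━━━━━━┓        
       ┃ DrawingCanvas                  ┃━━━━━━━━
       ┠────────────────────────────────┨et      
       ┃+                               ┃────────
       ┃                                ┃        
       ┃                                ┃     B  
       ┃                                ┃--------
       ┃                                ┃0]OK    
       ┃                                ┃ 0  426.
       ┃                                ┃ 0      
       ┗━━━━━━━━━━━━━━━━━━━━━━━━━━━━━━━━┛19      
                              ┃  5        0      
                              ┃  6        0      


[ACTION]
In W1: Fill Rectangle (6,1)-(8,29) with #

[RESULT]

                                                 
                                                 
                                                 
       ┏━━━━━━━━━━━━━━━━━━━━━━━━━━━━━━━━┓        
       ┃ DrawingCanvas                  ┃━━━━━━━━
       ┠────────────────────────────────┨et      
       ┃+                               ┃────────
       ┃                                ┃        
       ┃                                ┃     B  
       ┃                                ┃--------
       ┃                                ┃0]OK    
       ┃                                ┃ 0  426.
       ┃ #############################  ┃ 0      
       ┗━━━━━━━━━━━━━━━━━━━━━━━━━━━━━━━━┛19      
                              ┃  5        0      
                              ┃  6        0      


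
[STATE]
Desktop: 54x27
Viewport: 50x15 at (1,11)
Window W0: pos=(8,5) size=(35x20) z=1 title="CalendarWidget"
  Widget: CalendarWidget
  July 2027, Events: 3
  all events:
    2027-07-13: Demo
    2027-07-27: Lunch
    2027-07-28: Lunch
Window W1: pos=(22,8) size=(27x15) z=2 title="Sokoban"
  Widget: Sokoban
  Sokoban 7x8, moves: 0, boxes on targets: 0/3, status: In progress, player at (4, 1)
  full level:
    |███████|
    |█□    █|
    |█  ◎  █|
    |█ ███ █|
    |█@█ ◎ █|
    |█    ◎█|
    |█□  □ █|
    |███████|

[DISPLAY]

       ┃ 5  6  7  8  ┃███████                  ┃  
       ┃12 13* 14 15 ┃█□    █                  ┃  
       ┃19 20 21 22 2┃█  ◎  █                  ┃  
       ┃26 27* 28* 29┃█ ███ █                  ┃  
       ┃             ┃█@█ ◎ █                  ┃  
       ┃             ┃█    ◎█                  ┃  
       ┃             ┃█□  □ █                  ┃  
       ┃             ┃███████                  ┃  
       ┃             ┃Moves: 0  0/3            ┃  
       ┃             ┃                         ┃  
       ┃             ┃                         ┃  
       ┃             ┗━━━━━━━━━━━━━━━━━━━━━━━━━┛  
       ┃                                 ┃        
       ┗━━━━━━━━━━━━━━━━━━━━━━━━━━━━━━━━━┛        
                                                  


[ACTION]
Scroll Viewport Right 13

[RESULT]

    ┃ 5  6  7  8  ┃███████                  ┃     
    ┃12 13* 14 15 ┃█□    █                  ┃     
    ┃19 20 21 22 2┃█  ◎  █                  ┃     
    ┃26 27* 28* 29┃█ ███ █                  ┃     
    ┃             ┃█@█ ◎ █                  ┃     
    ┃             ┃█    ◎█                  ┃     
    ┃             ┃█□  □ █                  ┃     
    ┃             ┃███████                  ┃     
    ┃             ┃Moves: 0  0/3            ┃     
    ┃             ┃                         ┃     
    ┃             ┃                         ┃     
    ┃             ┗━━━━━━━━━━━━━━━━━━━━━━━━━┛     
    ┃                                 ┃           
    ┗━━━━━━━━━━━━━━━━━━━━━━━━━━━━━━━━━┛           
                                                  


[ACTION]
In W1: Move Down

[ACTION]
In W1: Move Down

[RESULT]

    ┃ 5  6  7  8  ┃███████                  ┃     
    ┃12 13* 14 15 ┃█□    █                  ┃     
    ┃19 20 21 22 2┃█  ◎  █                  ┃     
    ┃26 27* 28* 29┃█ ███ █                  ┃     
    ┃             ┃█ █ ◎ █                  ┃     
    ┃             ┃█@   ◎█                  ┃     
    ┃             ┃█□  □ █                  ┃     
    ┃             ┃███████                  ┃     
    ┃             ┃Moves: 1  0/3            ┃     
    ┃             ┃                         ┃     
    ┃             ┃                         ┃     
    ┃             ┗━━━━━━━━━━━━━━━━━━━━━━━━━┛     
    ┃                                 ┃           
    ┗━━━━━━━━━━━━━━━━━━━━━━━━━━━━━━━━━┛           
                                                  


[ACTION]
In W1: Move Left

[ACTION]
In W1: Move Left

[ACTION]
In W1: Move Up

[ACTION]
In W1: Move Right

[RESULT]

    ┃ 5  6  7  8  ┃███████                  ┃     
    ┃12 13* 14 15 ┃█□    █                  ┃     
    ┃19 20 21 22 2┃█  ◎  █                  ┃     
    ┃26 27* 28* 29┃█ ███ █                  ┃     
    ┃             ┃█@█ ◎ █                  ┃     
    ┃             ┃█    ◎█                  ┃     
    ┃             ┃█□  □ █                  ┃     
    ┃             ┃███████                  ┃     
    ┃             ┃Moves: 2  0/3            ┃     
    ┃             ┃                         ┃     
    ┃             ┃                         ┃     
    ┃             ┗━━━━━━━━━━━━━━━━━━━━━━━━━┛     
    ┃                                 ┃           
    ┗━━━━━━━━━━━━━━━━━━━━━━━━━━━━━━━━━┛           
                                                  


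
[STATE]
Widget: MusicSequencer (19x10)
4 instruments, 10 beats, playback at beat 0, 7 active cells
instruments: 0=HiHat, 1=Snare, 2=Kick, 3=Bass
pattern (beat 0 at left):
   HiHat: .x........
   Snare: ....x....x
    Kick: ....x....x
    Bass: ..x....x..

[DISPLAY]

      ▼123456789   
 HiHat·█········   
 Snare····█····█   
  Kick····█····█   
  Bass··█····█··   
                   
                   
                   
                   
                   


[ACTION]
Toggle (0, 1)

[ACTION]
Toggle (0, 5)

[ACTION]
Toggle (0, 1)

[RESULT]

      ▼123456789   
 HiHat·█···█····   
 Snare····█····█   
  Kick····█····█   
  Bass··█····█··   
                   
                   
                   
                   
                   


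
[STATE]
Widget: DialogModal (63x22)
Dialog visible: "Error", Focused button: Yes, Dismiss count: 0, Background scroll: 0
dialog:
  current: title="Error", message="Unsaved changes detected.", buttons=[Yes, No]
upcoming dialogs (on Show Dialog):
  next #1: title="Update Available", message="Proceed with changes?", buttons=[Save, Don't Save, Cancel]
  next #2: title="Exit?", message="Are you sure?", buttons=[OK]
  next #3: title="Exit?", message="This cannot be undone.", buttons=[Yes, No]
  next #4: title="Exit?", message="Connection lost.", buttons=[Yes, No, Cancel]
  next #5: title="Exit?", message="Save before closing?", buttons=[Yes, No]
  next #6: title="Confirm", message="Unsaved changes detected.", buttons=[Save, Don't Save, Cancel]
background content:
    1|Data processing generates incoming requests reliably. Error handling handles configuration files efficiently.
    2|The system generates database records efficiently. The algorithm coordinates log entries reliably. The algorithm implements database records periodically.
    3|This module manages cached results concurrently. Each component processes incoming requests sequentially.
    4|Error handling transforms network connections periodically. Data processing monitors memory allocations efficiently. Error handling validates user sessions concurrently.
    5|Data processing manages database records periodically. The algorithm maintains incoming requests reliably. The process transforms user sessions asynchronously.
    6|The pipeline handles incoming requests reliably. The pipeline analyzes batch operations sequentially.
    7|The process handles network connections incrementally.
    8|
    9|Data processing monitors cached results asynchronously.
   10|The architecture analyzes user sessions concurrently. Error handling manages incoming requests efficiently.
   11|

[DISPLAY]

Data processing generates incoming requests reliably. Error han
The system generates database records efficiently. The algorith
This module manages cached results concurrently. Each component
Error handling transforms network connections periodically. Dat
Data processing manages database records periodically. The algo
The pipeline handles incoming requests reliably. The pipeline a
The process handles network connections incrementally.         
                                                               
Data processing m┌───────────────────────────┐ronously.        
The architecture │           Error           │rently. Error han
                 │ Unsaved changes detected. │                 
                 │         [Yes]  No         │                 
                 └───────────────────────────┘                 
                                                               
                                                               
                                                               
                                                               
                                                               
                                                               
                                                               
                                                               
                                                               


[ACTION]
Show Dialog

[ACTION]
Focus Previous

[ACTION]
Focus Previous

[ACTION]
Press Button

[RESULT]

Data processing generates incoming requests reliably. Error han
The system generates database records efficiently. The algorith
This module manages cached results concurrently. Each component
Error handling transforms network connections periodically. Dat
Data processing manages database records periodically. The algo
The pipeline handles incoming requests reliably. The pipeline a
The process handles network connections incrementally.         
                                                               
Data processing monitors cached results asynchronously.        
The architecture analyzes user sessions concurrently. Error han
                                                               
                                                               
                                                               
                                                               
                                                               
                                                               
                                                               
                                                               
                                                               
                                                               
                                                               
                                                               


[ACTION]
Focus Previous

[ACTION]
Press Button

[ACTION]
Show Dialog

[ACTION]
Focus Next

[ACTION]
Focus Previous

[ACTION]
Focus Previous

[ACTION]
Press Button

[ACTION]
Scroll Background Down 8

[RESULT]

Data processing monitors cached results asynchronously.        
The architecture analyzes user sessions concurrently. Error han
                                                               
                                                               
                                                               
                                                               
                                                               
                                                               
                                                               
                                                               
                                                               
                                                               
                                                               
                                                               
                                                               
                                                               
                                                               
                                                               
                                                               
                                                               
                                                               
                                                               


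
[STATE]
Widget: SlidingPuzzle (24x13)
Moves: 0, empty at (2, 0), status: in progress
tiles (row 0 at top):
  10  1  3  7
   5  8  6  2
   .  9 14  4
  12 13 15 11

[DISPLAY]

┌────┬────┬────┬────┐   
│ 10 │  1 │  3 │  7 │   
├────┼────┼────┼────┤   
│  5 │  8 │  6 │  2 │   
├────┼────┼────┼────┤   
│    │  9 │ 14 │  4 │   
├────┼────┼────┼────┤   
│ 12 │ 13 │ 15 │ 11 │   
└────┴────┴────┴────┘   
Moves: 0                
                        
                        
                        


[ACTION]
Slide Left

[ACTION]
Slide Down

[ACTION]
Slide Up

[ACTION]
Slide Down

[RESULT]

┌────┬────┬────┬────┐   
│ 10 │  1 │  3 │  7 │   
├────┼────┼────┼────┤   
│  5 │    │  6 │  2 │   
├────┼────┼────┼────┤   
│  9 │  8 │ 14 │  4 │   
├────┼────┼────┼────┤   
│ 12 │ 13 │ 15 │ 11 │   
└────┴────┴────┴────┘   
Moves: 4                
                        
                        
                        


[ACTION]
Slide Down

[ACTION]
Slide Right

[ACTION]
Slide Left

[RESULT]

┌────┬────┬────┬────┐   
│ 10 │    │  3 │  7 │   
├────┼────┼────┼────┤   
│  5 │  1 │  6 │  2 │   
├────┼────┼────┼────┤   
│  9 │  8 │ 14 │  4 │   
├────┼────┼────┼────┤   
│ 12 │ 13 │ 15 │ 11 │   
└────┴────┴────┴────┘   
Moves: 7                
                        
                        
                        


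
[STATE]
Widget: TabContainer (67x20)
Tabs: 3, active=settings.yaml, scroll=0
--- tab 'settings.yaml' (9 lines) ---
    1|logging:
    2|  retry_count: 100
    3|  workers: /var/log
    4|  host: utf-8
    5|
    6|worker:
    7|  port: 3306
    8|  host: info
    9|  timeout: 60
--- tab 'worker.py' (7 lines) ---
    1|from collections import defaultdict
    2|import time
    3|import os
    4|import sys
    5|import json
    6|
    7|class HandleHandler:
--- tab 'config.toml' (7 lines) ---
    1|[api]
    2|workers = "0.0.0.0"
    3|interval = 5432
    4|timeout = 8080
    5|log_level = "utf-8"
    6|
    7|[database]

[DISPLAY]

[settings.yaml]│ worker.py │ config.toml                           
───────────────────────────────────────────────────────────────────
logging:                                                           
  retry_count: 100                                                 
  workers: /var/log                                                
  host: utf-8                                                      
                                                                   
worker:                                                            
  port: 3306                                                       
  host: info                                                       
  timeout: 60                                                      
                                                                   
                                                                   
                                                                   
                                                                   
                                                                   
                                                                   
                                                                   
                                                                   
                                                                   


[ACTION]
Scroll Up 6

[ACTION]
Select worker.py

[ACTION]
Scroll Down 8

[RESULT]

 settings.yaml │[worker.py]│ config.toml                           
───────────────────────────────────────────────────────────────────
class HandleHandler:                                               
                                                                   
                                                                   
                                                                   
                                                                   
                                                                   
                                                                   
                                                                   
                                                                   
                                                                   
                                                                   
                                                                   
                                                                   
                                                                   
                                                                   
                                                                   
                                                                   
                                                                   


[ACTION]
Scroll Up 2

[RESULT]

 settings.yaml │[worker.py]│ config.toml                           
───────────────────────────────────────────────────────────────────
import json                                                        
                                                                   
class HandleHandler:                                               
                                                                   
                                                                   
                                                                   
                                                                   
                                                                   
                                                                   
                                                                   
                                                                   
                                                                   
                                                                   
                                                                   
                                                                   
                                                                   
                                                                   
                                                                   


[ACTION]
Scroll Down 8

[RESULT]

 settings.yaml │[worker.py]│ config.toml                           
───────────────────────────────────────────────────────────────────
class HandleHandler:                                               
                                                                   
                                                                   
                                                                   
                                                                   
                                                                   
                                                                   
                                                                   
                                                                   
                                                                   
                                                                   
                                                                   
                                                                   
                                                                   
                                                                   
                                                                   
                                                                   
                                                                   


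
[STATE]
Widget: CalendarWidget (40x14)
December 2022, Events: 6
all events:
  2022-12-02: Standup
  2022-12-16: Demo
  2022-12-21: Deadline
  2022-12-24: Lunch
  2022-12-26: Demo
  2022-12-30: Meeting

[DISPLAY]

             December 2022              
Mo Tu We Th Fr Sa Su                    
          1  2*  3  4                   
 5  6  7  8  9 10 11                    
12 13 14 15 16* 17 18                   
19 20 21* 22 23 24* 25                  
26* 27 28 29 30* 31                     
                                        
                                        
                                        
                                        
                                        
                                        
                                        


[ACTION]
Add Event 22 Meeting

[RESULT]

             December 2022              
Mo Tu We Th Fr Sa Su                    
          1  2*  3  4                   
 5  6  7  8  9 10 11                    
12 13 14 15 16* 17 18                   
19 20 21* 22* 23 24* 25                 
26* 27 28 29 30* 31                     
                                        
                                        
                                        
                                        
                                        
                                        
                                        


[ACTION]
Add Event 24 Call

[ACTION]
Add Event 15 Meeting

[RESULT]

             December 2022              
Mo Tu We Th Fr Sa Su                    
          1  2*  3  4                   
 5  6  7  8  9 10 11                    
12 13 14 15* 16* 17 18                  
19 20 21* 22* 23 24* 25                 
26* 27 28 29 30* 31                     
                                        
                                        
                                        
                                        
                                        
                                        
                                        


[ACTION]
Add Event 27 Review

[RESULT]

             December 2022              
Mo Tu We Th Fr Sa Su                    
          1  2*  3  4                   
 5  6  7  8  9 10 11                    
12 13 14 15* 16* 17 18                  
19 20 21* 22* 23 24* 25                 
26* 27* 28 29 30* 31                    
                                        
                                        
                                        
                                        
                                        
                                        
                                        


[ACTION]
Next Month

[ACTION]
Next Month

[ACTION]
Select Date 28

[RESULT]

             February 2023              
Mo Tu We Th Fr Sa Su                    
       1  2  3  4  5                    
 6  7  8  9 10 11 12                    
13 14 15 16 17 18 19                    
20 21 22 23 24 25 26                    
27 [28]                                 
                                        
                                        
                                        
                                        
                                        
                                        
                                        


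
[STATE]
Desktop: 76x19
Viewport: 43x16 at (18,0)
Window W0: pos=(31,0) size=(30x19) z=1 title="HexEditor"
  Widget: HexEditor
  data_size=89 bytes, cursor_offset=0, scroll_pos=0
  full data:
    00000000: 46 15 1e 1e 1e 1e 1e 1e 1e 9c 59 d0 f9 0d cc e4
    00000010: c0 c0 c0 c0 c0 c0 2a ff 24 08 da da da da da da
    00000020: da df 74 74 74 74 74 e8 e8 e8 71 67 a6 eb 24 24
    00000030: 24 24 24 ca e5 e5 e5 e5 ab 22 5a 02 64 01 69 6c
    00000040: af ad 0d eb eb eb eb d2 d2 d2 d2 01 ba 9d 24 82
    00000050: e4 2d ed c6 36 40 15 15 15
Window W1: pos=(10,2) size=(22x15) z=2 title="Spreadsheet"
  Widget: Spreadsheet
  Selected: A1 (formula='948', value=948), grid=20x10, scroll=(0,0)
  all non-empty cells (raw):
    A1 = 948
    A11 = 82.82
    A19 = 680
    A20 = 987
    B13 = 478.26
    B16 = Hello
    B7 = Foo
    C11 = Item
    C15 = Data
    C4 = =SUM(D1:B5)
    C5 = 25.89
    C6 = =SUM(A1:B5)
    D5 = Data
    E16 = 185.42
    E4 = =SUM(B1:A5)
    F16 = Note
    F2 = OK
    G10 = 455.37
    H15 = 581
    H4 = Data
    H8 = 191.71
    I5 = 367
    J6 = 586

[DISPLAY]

             ┏━━━━━━━━━━━━━━━━━━━━━━━━━━━━┓
             ┃ HexEditor                  ┃
━━━━━━━━━━━━━┓────────────────────────────┨
sheet        ┃00000000  46 15 1e 1e 1e 1e ┃
─────────────┨00000010  c0 c0 c0 c0 c0 c0 ┃
             ┃00000020  da df 74 74 74 74 ┃
A       B    ┃00000030  24 24 24 ca e5 e5 ┃
-------------┃00000040  af ad 0d eb eb eb ┃
[948]       0┃00000050  e4 2d ed c6 36 40 ┃
    0       0┃                            ┃
    0       0┃                            ┃
    0       0┃                            ┃
    0       0┃                            ┃
    0       0┃                            ┃
    0Foo     ┃                            ┃
    0       0┃                            ┃


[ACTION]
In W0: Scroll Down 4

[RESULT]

             ┏━━━━━━━━━━━━━━━━━━━━━━━━━━━━┓
             ┃ HexEditor                  ┃
━━━━━━━━━━━━━┓────────────────────────────┨
sheet        ┃00000040  af ad 0d eb eb eb ┃
─────────────┨00000050  e4 2d ed c6 36 40 ┃
             ┃                            ┃
A       B    ┃                            ┃
-------------┃                            ┃
[948]       0┃                            ┃
    0       0┃                            ┃
    0       0┃                            ┃
    0       0┃                            ┃
    0       0┃                            ┃
    0       0┃                            ┃
    0Foo     ┃                            ┃
    0       0┃                            ┃


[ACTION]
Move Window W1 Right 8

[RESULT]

             ┏━━━━━━━━━━━━━━━━━━━━━━━━━━━━┓
             ┃ HexEditor                  ┃
┏━━━━━━━━━━━━━━━━━━━━┓────────────────────┨
┃ Spreadsheet        ┃  af ad 0d eb eb eb ┃
┠────────────────────┨  e4 2d ed c6 36 40 ┃
┃A1: 948             ┃                    ┃
┃       A       B    ┃                    ┃
┃--------------------┃                    ┃
┃  1    [948]       0┃                    ┃
┃  2        0       0┃                    ┃
┃  3        0       0┃                    ┃
┃  4        0       0┃                    ┃
┃  5        0       0┃                    ┃
┃  6        0       0┃                    ┃
┃  7        0Foo     ┃                    ┃
┃  8        0       0┃                    ┃


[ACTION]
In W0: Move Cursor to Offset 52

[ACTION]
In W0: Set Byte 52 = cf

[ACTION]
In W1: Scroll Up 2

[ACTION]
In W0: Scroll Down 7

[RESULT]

             ┏━━━━━━━━━━━━━━━━━━━━━━━━━━━━┓
             ┃ HexEditor                  ┃
┏━━━━━━━━━━━━━━━━━━━━┓────────────────────┨
┃ Spreadsheet        ┃  e4 2d ed c6 36 40 ┃
┠────────────────────┨                    ┃
┃A1: 948             ┃                    ┃
┃       A       B    ┃                    ┃
┃--------------------┃                    ┃
┃  1    [948]       0┃                    ┃
┃  2        0       0┃                    ┃
┃  3        0       0┃                    ┃
┃  4        0       0┃                    ┃
┃  5        0       0┃                    ┃
┃  6        0       0┃                    ┃
┃  7        0Foo     ┃                    ┃
┃  8        0       0┃                    ┃


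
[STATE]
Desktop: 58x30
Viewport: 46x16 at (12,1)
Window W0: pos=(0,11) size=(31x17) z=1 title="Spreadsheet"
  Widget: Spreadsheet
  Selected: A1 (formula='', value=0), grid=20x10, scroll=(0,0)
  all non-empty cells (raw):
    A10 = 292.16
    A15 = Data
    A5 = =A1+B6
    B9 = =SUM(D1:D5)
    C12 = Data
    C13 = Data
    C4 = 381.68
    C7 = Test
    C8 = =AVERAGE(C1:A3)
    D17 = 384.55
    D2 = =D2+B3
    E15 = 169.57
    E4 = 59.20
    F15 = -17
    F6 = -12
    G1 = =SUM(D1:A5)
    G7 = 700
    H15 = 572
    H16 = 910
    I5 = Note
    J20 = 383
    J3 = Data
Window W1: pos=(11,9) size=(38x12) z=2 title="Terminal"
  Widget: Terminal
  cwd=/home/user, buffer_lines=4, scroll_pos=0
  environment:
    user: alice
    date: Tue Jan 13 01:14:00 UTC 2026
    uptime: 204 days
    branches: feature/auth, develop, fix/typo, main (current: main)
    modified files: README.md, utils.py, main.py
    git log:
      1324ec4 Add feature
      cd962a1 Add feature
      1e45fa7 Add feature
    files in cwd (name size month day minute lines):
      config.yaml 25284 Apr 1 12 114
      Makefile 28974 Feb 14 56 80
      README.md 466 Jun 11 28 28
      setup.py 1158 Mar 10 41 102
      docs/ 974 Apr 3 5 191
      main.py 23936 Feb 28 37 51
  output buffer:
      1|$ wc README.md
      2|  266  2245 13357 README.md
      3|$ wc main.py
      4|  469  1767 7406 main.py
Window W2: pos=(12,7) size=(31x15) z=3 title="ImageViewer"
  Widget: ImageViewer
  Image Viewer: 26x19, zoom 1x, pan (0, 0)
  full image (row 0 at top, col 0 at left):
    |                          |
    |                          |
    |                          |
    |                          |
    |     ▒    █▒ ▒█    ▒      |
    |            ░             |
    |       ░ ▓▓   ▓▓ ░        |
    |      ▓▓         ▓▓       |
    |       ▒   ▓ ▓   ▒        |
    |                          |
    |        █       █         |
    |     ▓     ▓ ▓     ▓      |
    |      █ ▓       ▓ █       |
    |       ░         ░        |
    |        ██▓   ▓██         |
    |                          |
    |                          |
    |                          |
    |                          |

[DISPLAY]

                                              
                                              
                                              
                                              
                                              
                                              
┏━━━━━━━━━━━━━━━━━━━━━━━━━━━━━┓               
┃ ImageViewer                 ┃               
┠─────────────────────────────┨━━━━━┓         
┃                             ┃     ┃         
┃                             ┃─────┨         
┃                             ┃     ┃         
┃                             ┃     ┃         
┃     ▒    █▒ ▒█    ▒         ┃     ┃         
┃            ░                ┃     ┃         
┃       ░ ▓▓   ▓▓ ░           ┃     ┃         


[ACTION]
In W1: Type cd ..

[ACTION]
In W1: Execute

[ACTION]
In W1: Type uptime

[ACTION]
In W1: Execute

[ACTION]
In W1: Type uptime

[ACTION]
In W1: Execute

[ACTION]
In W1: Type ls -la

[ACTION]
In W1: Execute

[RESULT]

                                              
                                              
                                              
                                              
                                              
                                              
┏━━━━━━━━━━━━━━━━━━━━━━━━━━━━━┓               
┃ ImageViewer                 ┃               
┠─────────────────────────────┨━━━━━┓         
┃                             ┃     ┃         
┃                             ┃─────┨         
┃                             ┃     ┃         
┃                             ┃284 A┃         
┃     ▒    █▒ ▒█    ▒         ┃974 F┃         
┃            ░                ┃466 J┃         
┃       ░ ▓▓   ▓▓ ░           ┃158 M┃         


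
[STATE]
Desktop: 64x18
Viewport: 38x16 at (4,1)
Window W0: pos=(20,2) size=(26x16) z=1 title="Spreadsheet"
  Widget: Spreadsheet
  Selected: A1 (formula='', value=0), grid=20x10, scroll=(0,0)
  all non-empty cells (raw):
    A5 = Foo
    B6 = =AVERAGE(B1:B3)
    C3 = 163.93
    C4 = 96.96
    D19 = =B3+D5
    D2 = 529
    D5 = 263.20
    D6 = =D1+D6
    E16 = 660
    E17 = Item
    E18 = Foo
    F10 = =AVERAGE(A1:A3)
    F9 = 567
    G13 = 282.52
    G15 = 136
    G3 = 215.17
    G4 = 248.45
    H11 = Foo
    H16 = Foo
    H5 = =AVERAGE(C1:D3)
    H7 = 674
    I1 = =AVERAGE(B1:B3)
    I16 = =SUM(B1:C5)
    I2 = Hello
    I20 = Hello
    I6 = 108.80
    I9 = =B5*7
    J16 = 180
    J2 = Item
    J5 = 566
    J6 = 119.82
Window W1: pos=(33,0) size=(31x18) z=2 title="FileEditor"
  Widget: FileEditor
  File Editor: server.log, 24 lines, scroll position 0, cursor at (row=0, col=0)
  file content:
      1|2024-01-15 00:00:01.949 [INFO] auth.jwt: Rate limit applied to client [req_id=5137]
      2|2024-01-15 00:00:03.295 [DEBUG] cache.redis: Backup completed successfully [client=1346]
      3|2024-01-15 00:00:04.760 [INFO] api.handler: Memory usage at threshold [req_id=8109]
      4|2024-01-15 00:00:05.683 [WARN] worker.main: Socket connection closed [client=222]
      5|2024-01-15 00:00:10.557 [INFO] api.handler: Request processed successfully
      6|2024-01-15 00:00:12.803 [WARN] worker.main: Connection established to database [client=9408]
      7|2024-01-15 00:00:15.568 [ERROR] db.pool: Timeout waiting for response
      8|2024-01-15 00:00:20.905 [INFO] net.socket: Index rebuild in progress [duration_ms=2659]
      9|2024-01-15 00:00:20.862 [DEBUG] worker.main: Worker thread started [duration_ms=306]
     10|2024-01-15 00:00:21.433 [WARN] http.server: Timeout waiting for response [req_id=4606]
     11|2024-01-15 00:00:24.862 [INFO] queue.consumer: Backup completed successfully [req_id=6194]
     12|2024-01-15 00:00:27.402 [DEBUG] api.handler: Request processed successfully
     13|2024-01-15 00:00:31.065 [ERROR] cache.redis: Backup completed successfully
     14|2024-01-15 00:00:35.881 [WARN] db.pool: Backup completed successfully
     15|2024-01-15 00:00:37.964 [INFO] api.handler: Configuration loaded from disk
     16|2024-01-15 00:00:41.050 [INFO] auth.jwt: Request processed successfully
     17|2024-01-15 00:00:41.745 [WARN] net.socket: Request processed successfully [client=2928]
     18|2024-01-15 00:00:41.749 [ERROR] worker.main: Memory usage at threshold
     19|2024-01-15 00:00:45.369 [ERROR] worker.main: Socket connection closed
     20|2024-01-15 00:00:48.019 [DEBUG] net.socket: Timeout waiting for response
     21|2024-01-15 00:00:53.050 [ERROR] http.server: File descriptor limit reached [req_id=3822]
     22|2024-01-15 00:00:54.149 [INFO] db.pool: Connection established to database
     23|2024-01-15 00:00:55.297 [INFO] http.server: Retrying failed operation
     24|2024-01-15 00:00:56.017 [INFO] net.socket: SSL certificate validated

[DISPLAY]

                             ┃ FileEdi
                ┏━━━━━━━━━━━━┠────────
                ┃ Spreadsheet┃█024-01-
                ┠────────────┃2024-01-
                ┃A1:         ┃2024-01-
                ┃       A    ┃2024-01-
                ┃------------┃2024-01-
                ┃  1      [0]┃2024-01-
                ┃  2        0┃2024-01-
                ┃  3        0┃2024-01-
                ┃  4        0┃2024-01-
                ┃  5 Foo     ┃2024-01-
                ┃  6        0┃2024-01-
                ┃  7        0┃2024-01-
                ┃  8        0┃2024-01-
                ┃  9        0┃2024-01-


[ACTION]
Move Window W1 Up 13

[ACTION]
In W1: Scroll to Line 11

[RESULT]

                             ┃ FileEdi
                ┏━━━━━━━━━━━━┠────────
                ┃ Spreadsheet┃2024-01-
                ┠────────────┃2024-01-
                ┃A1:         ┃2024-01-
                ┃       A    ┃2024-01-
                ┃------------┃2024-01-
                ┃  1      [0]┃2024-01-
                ┃  2        0┃2024-01-
                ┃  3        0┃2024-01-
                ┃  4        0┃2024-01-
                ┃  5 Foo     ┃2024-01-
                ┃  6        0┃2024-01-
                ┃  7        0┃2024-01-
                ┃  8        0┃2024-01-
                ┃  9        0┃2024-01-
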